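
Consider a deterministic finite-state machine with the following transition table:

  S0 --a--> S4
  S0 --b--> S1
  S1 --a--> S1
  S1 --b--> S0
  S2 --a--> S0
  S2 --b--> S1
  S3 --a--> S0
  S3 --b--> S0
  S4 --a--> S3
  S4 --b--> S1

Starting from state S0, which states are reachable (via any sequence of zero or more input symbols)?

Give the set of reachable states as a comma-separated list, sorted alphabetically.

BFS from S0:
  visit S0: S0--a-->S4 (new), S0--b-->S1 (new)
  visit S4: S4--a-->S3 (new), S4--b-->S1 (seen)
  visit S1: S1--a-->S1 (seen), S1--b-->S0 (seen)
  visit S3: S3--a-->S0 (seen), S3--b-->S0 (seen)

Answer: S0, S1, S3, S4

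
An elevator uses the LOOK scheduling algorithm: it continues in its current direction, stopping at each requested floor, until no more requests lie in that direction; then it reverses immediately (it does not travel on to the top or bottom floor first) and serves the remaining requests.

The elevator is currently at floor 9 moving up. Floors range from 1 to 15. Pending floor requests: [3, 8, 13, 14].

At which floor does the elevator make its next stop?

Current floor: 9, direction: up
Requests above: [13, 14]
Requests below: [3, 8]
Moving up and requests lie above → nearest above is min([13, 14]) = 13

Answer: 13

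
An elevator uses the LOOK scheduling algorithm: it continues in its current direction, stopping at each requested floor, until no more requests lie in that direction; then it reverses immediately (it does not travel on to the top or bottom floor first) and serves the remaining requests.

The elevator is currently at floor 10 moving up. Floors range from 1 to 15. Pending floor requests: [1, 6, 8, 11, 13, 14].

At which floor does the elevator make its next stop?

Answer: 11

Derivation:
Current floor: 10, direction: up
Requests above: [11, 13, 14]
Requests below: [1, 6, 8]
Moving up and requests lie above → nearest above is min([11, 13, 14]) = 11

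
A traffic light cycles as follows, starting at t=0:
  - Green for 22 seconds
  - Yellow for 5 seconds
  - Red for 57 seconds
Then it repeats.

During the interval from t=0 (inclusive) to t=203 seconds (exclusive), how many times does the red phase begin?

Answer: 3

Derivation:
Cycle = 22+5+57 = 84s
red phase starts at t = k*84 + 27 for k=0,1,2,...
Need k*84+27 < 203 → k < 2.095
k ∈ {0, ..., 2} → 3 starts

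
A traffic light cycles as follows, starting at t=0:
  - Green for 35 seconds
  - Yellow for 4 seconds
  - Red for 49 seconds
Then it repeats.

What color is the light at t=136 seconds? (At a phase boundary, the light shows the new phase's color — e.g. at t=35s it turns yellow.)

Cycle length = 35 + 4 + 49 = 88s
t = 136, phase_t = 136 mod 88 = 48
48 >= 39 → RED

Answer: red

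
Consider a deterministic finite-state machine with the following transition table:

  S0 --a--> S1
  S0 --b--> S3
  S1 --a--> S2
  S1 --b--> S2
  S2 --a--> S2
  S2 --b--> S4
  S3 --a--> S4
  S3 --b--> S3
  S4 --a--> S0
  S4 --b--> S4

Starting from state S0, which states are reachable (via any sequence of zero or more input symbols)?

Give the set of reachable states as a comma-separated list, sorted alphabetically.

Answer: S0, S1, S2, S3, S4

Derivation:
BFS from S0:
  visit S0: S0--a-->S1 (new), S0--b-->S3 (new)
  visit S1: S1--a-->S2 (new), S1--b-->S2 (seen)
  visit S3: S3--a-->S4 (new), S3--b-->S3 (seen)
  visit S2: S2--a-->S2 (seen), S2--b-->S4 (seen)
  visit S4: S4--a-->S0 (seen), S4--b-->S4 (seen)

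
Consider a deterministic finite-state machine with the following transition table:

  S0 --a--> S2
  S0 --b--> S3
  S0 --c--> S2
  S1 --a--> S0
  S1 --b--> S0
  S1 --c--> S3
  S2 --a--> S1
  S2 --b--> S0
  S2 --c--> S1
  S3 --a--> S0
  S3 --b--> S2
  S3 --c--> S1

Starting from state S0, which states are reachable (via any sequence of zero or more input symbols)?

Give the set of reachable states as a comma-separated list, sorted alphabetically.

Answer: S0, S1, S2, S3

Derivation:
BFS from S0:
  visit S0: S0--a-->S2 (new), S0--b-->S3 (new), S0--c-->S2 (seen)
  visit S2: S2--a-->S1 (new), S2--b-->S0 (seen), S2--c-->S1 (seen)
  visit S3: S3--a-->S0 (seen), S3--b-->S2 (seen), S3--c-->S1 (seen)
  visit S1: S1--a-->S0 (seen), S1--b-->S0 (seen), S1--c-->S3 (seen)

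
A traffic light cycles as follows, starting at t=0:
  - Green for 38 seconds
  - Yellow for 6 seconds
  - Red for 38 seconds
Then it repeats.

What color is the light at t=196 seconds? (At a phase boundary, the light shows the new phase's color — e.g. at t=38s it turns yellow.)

Answer: green

Derivation:
Cycle length = 38 + 6 + 38 = 82s
t = 196, phase_t = 196 mod 82 = 32
32 < 38 (green end) → GREEN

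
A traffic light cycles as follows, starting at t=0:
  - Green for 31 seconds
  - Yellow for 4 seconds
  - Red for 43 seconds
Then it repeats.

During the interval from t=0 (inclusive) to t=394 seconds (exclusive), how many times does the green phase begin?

Cycle = 31+4+43 = 78s
green phase starts at t = k*78 + 0 for k=0,1,2,...
Need k*78+0 < 394 → k < 5.051
k ∈ {0, ..., 5} → 6 starts

Answer: 6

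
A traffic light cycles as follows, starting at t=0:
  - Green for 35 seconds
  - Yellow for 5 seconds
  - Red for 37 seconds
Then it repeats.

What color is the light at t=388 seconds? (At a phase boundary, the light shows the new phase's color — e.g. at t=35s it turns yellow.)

Cycle length = 35 + 5 + 37 = 77s
t = 388, phase_t = 388 mod 77 = 3
3 < 35 (green end) → GREEN

Answer: green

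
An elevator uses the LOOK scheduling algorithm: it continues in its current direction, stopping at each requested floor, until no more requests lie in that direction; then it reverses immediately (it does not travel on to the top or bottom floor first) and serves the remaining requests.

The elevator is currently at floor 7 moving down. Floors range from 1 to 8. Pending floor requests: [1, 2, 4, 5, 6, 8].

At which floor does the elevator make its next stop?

Current floor: 7, direction: down
Requests above: [8]
Requests below: [1, 2, 4, 5, 6]
Moving down and requests lie below → nearest below is max([1, 2, 4, 5, 6]) = 6

Answer: 6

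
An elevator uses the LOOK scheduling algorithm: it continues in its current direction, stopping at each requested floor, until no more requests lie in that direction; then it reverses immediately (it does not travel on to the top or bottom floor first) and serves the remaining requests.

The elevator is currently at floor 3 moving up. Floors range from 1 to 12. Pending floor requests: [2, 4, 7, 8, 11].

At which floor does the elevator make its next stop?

Current floor: 3, direction: up
Requests above: [4, 7, 8, 11]
Requests below: [2]
Moving up and requests lie above → nearest above is min([4, 7, 8, 11]) = 4

Answer: 4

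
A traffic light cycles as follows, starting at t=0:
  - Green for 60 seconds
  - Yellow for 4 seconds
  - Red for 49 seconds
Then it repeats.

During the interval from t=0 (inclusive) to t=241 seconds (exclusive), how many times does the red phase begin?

Cycle = 60+4+49 = 113s
red phase starts at t = k*113 + 64 for k=0,1,2,...
Need k*113+64 < 241 → k < 1.566
k ∈ {0, ..., 1} → 2 starts

Answer: 2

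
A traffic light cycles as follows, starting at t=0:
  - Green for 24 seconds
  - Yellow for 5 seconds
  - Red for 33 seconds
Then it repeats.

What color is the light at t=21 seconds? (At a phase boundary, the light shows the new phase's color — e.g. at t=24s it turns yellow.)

Cycle length = 24 + 5 + 33 = 62s
t = 21, phase_t = 21 mod 62 = 21
21 < 24 (green end) → GREEN

Answer: green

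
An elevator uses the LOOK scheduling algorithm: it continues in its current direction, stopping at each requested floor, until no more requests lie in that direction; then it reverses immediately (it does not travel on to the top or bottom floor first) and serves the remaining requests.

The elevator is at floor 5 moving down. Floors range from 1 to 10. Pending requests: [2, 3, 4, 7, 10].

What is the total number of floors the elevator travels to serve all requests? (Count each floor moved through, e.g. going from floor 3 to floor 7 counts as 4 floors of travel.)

Start at floor 5 moving down, LOOK stop order: [4, 3, 2, 7, 10]
  5 → 4: |4-5| = 1, total = 1
  4 → 3: |3-4| = 1, total = 2
  3 → 2: |2-3| = 1, total = 3
  2 → 7: |7-2| = 5, total = 8
  7 → 10: |10-7| = 3, total = 11

Answer: 11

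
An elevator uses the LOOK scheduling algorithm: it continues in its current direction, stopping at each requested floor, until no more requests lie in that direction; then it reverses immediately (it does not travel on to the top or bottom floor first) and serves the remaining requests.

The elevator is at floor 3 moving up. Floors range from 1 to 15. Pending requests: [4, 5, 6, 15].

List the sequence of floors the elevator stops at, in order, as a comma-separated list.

Answer: 4, 5, 6, 15

Derivation:
Current: 3, moving UP
Serve above first (ascending): [4, 5, 6, 15]
Then reverse, serve below (descending): []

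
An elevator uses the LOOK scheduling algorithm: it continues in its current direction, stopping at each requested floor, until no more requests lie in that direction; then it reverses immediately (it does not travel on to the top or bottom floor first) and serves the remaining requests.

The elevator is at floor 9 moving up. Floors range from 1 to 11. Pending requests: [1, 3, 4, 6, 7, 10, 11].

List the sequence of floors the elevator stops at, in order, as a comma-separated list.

Answer: 10, 11, 7, 6, 4, 3, 1

Derivation:
Current: 9, moving UP
Serve above first (ascending): [10, 11]
Then reverse, serve below (descending): [7, 6, 4, 3, 1]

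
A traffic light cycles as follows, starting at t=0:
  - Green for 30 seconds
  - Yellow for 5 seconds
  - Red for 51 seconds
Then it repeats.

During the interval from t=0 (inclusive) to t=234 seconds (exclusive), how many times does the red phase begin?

Answer: 3

Derivation:
Cycle = 30+5+51 = 86s
red phase starts at t = k*86 + 35 for k=0,1,2,...
Need k*86+35 < 234 → k < 2.314
k ∈ {0, ..., 2} → 3 starts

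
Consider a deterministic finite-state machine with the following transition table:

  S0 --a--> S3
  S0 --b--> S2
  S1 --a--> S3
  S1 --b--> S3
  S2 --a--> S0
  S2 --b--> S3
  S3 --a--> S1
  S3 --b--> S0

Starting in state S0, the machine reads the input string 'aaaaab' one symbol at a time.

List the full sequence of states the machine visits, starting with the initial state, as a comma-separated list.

Answer: S0, S3, S1, S3, S1, S3, S0

Derivation:
Start: S0
  read 'a': S0 --a--> S3
  read 'a': S3 --a--> S1
  read 'a': S1 --a--> S3
  read 'a': S3 --a--> S1
  read 'a': S1 --a--> S3
  read 'b': S3 --b--> S0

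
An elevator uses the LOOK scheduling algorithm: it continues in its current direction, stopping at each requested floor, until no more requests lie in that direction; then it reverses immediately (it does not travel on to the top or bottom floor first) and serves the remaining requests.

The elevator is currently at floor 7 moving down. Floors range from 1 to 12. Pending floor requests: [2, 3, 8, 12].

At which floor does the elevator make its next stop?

Answer: 3

Derivation:
Current floor: 7, direction: down
Requests above: [8, 12]
Requests below: [2, 3]
Moving down and requests lie below → nearest below is max([2, 3]) = 3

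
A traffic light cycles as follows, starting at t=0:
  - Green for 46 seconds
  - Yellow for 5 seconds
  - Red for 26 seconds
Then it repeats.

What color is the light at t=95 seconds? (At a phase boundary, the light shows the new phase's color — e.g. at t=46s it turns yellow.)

Answer: green

Derivation:
Cycle length = 46 + 5 + 26 = 77s
t = 95, phase_t = 95 mod 77 = 18
18 < 46 (green end) → GREEN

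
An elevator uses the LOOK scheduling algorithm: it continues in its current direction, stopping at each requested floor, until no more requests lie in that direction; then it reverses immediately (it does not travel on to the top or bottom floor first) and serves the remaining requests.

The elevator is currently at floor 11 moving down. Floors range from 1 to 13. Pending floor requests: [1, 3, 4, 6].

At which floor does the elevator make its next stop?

Current floor: 11, direction: down
Requests above: []
Requests below: [1, 3, 4, 6]
Moving down and requests lie below → nearest below is max([1, 3, 4, 6]) = 6

Answer: 6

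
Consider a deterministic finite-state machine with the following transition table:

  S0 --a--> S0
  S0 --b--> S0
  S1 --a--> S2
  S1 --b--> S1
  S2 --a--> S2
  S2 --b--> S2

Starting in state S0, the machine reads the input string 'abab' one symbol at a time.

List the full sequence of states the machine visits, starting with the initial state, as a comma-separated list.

Start: S0
  read 'a': S0 --a--> S0
  read 'b': S0 --b--> S0
  read 'a': S0 --a--> S0
  read 'b': S0 --b--> S0

Answer: S0, S0, S0, S0, S0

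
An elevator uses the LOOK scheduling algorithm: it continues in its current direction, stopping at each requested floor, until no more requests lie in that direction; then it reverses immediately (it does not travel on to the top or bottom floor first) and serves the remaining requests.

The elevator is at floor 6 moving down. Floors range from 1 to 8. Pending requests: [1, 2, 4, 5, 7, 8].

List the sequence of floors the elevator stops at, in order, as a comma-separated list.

Current: 6, moving DOWN
Serve below first (descending): [5, 4, 2, 1]
Then reverse, serve above (ascending): [7, 8]

Answer: 5, 4, 2, 1, 7, 8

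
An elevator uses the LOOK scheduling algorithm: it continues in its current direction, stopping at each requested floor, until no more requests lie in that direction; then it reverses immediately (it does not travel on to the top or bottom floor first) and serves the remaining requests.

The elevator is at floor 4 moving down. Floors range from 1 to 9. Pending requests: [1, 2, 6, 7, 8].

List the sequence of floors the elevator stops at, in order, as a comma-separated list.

Answer: 2, 1, 6, 7, 8

Derivation:
Current: 4, moving DOWN
Serve below first (descending): [2, 1]
Then reverse, serve above (ascending): [6, 7, 8]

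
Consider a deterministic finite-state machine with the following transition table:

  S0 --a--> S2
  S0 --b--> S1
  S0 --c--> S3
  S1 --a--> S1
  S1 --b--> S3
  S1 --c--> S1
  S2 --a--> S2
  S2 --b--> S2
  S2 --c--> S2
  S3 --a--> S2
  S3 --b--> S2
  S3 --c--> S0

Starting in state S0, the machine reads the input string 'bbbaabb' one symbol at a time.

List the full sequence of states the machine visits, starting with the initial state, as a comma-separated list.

Start: S0
  read 'b': S0 --b--> S1
  read 'b': S1 --b--> S3
  read 'b': S3 --b--> S2
  read 'a': S2 --a--> S2
  read 'a': S2 --a--> S2
  read 'b': S2 --b--> S2
  read 'b': S2 --b--> S2

Answer: S0, S1, S3, S2, S2, S2, S2, S2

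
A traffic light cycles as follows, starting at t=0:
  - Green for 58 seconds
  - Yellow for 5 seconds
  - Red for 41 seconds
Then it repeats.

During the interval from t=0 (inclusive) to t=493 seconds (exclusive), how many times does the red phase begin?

Answer: 5

Derivation:
Cycle = 58+5+41 = 104s
red phase starts at t = k*104 + 63 for k=0,1,2,...
Need k*104+63 < 493 → k < 4.135
k ∈ {0, ..., 4} → 5 starts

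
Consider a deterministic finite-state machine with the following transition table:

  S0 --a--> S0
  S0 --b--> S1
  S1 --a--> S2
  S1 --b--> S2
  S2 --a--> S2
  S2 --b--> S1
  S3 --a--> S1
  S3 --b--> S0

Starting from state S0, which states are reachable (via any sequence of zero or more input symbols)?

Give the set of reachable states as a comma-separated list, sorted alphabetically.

BFS from S0:
  visit S0: S0--a-->S0 (seen), S0--b-->S1 (new)
  visit S1: S1--a-->S2 (new), S1--b-->S2 (seen)
  visit S2: S2--a-->S2 (seen), S2--b-->S1 (seen)

Answer: S0, S1, S2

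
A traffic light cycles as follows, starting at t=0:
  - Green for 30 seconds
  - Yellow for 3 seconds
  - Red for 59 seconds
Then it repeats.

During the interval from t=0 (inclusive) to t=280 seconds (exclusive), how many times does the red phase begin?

Cycle = 30+3+59 = 92s
red phase starts at t = k*92 + 33 for k=0,1,2,...
Need k*92+33 < 280 → k < 2.685
k ∈ {0, ..., 2} → 3 starts

Answer: 3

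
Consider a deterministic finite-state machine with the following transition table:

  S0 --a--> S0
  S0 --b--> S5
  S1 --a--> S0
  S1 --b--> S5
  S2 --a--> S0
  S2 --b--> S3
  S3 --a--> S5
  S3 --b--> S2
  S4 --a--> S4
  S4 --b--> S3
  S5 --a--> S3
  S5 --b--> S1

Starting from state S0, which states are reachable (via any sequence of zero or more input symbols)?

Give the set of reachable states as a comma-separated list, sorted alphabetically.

BFS from S0:
  visit S0: S0--a-->S0 (seen), S0--b-->S5 (new)
  visit S5: S5--a-->S3 (new), S5--b-->S1 (new)
  visit S3: S3--a-->S5 (seen), S3--b-->S2 (new)
  visit S1: S1--a-->S0 (seen), S1--b-->S5 (seen)
  visit S2: S2--a-->S0 (seen), S2--b-->S3 (seen)

Answer: S0, S1, S2, S3, S5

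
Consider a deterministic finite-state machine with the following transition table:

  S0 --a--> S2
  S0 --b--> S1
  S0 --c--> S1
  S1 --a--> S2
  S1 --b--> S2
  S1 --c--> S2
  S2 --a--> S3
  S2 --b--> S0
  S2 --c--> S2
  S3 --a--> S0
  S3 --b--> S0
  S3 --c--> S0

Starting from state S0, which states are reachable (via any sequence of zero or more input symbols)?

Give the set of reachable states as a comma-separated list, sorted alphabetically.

BFS from S0:
  visit S0: S0--a-->S2 (new), S0--b-->S1 (new), S0--c-->S1 (seen)
  visit S2: S2--a-->S3 (new), S2--b-->S0 (seen), S2--c-->S2 (seen)
  visit S1: S1--a-->S2 (seen), S1--b-->S2 (seen), S1--c-->S2 (seen)
  visit S3: S3--a-->S0 (seen), S3--b-->S0 (seen), S3--c-->S0 (seen)

Answer: S0, S1, S2, S3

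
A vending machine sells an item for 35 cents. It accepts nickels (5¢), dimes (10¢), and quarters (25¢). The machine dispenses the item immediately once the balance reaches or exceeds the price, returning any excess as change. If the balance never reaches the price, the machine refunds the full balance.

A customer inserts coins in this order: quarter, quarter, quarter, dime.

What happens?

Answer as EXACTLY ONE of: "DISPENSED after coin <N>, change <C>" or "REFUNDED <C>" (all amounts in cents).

Price: 35¢
Coin 1 (quarter, 25¢): balance = 25¢
Coin 2 (quarter, 25¢): balance = 50¢
  → balance >= price → DISPENSE, change = 50 - 35 = 15¢

Answer: DISPENSED after coin 2, change 15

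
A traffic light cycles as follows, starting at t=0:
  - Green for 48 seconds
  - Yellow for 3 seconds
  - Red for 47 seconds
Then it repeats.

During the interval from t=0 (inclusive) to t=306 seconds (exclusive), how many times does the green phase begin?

Answer: 4

Derivation:
Cycle = 48+3+47 = 98s
green phase starts at t = k*98 + 0 for k=0,1,2,...
Need k*98+0 < 306 → k < 3.122
k ∈ {0, ..., 3} → 4 starts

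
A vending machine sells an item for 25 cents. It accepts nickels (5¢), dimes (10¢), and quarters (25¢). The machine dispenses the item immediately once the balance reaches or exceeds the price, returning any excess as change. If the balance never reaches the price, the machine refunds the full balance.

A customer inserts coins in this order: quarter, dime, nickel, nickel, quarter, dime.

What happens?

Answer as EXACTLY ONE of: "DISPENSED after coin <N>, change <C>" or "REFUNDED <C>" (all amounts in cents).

Answer: DISPENSED after coin 1, change 0

Derivation:
Price: 25¢
Coin 1 (quarter, 25¢): balance = 25¢
  → balance >= price → DISPENSE, change = 25 - 25 = 0¢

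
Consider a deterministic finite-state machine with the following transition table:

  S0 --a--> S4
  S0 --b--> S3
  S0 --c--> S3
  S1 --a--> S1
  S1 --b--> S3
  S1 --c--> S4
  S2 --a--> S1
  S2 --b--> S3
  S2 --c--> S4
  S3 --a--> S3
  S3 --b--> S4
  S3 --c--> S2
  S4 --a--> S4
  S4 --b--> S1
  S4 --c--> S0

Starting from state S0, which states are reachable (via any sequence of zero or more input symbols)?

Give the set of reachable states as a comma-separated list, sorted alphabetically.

Answer: S0, S1, S2, S3, S4

Derivation:
BFS from S0:
  visit S0: S0--a-->S4 (new), S0--b-->S3 (new), S0--c-->S3 (seen)
  visit S4: S4--a-->S4 (seen), S4--b-->S1 (new), S4--c-->S0 (seen)
  visit S3: S3--a-->S3 (seen), S3--b-->S4 (seen), S3--c-->S2 (new)
  visit S1: S1--a-->S1 (seen), S1--b-->S3 (seen), S1--c-->S4 (seen)
  visit S2: S2--a-->S1 (seen), S2--b-->S3 (seen), S2--c-->S4 (seen)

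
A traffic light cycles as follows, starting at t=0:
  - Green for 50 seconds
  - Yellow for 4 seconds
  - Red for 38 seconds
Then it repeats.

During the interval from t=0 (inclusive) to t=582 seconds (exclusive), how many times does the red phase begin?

Answer: 6

Derivation:
Cycle = 50+4+38 = 92s
red phase starts at t = k*92 + 54 for k=0,1,2,...
Need k*92+54 < 582 → k < 5.739
k ∈ {0, ..., 5} → 6 starts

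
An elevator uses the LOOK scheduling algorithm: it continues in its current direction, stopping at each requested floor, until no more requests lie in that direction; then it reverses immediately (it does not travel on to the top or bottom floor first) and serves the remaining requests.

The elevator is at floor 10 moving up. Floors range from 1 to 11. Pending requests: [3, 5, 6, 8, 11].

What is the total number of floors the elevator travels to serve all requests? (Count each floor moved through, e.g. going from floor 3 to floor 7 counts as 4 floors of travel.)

Answer: 9

Derivation:
Start at floor 10 moving up, LOOK stop order: [11, 8, 6, 5, 3]
  10 → 11: |11-10| = 1, total = 1
  11 → 8: |8-11| = 3, total = 4
  8 → 6: |6-8| = 2, total = 6
  6 → 5: |5-6| = 1, total = 7
  5 → 3: |3-5| = 2, total = 9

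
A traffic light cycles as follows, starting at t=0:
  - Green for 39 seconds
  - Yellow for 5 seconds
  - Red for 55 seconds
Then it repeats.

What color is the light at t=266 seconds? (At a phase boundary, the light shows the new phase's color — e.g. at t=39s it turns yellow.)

Cycle length = 39 + 5 + 55 = 99s
t = 266, phase_t = 266 mod 99 = 68
68 >= 44 → RED

Answer: red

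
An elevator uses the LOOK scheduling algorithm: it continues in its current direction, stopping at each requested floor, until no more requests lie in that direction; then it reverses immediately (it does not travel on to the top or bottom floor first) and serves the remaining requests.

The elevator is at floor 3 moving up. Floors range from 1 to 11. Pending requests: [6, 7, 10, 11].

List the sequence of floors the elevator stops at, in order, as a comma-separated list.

Current: 3, moving UP
Serve above first (ascending): [6, 7, 10, 11]
Then reverse, serve below (descending): []

Answer: 6, 7, 10, 11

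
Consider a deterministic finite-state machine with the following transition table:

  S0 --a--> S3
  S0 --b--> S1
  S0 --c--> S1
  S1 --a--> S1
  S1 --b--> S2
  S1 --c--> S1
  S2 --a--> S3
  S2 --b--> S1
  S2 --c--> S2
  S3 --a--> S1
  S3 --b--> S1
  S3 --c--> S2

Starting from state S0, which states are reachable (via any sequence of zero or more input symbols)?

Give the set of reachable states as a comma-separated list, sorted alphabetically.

Answer: S0, S1, S2, S3

Derivation:
BFS from S0:
  visit S0: S0--a-->S3 (new), S0--b-->S1 (new), S0--c-->S1 (seen)
  visit S3: S3--a-->S1 (seen), S3--b-->S1 (seen), S3--c-->S2 (new)
  visit S1: S1--a-->S1 (seen), S1--b-->S2 (seen), S1--c-->S1 (seen)
  visit S2: S2--a-->S3 (seen), S2--b-->S1 (seen), S2--c-->S2 (seen)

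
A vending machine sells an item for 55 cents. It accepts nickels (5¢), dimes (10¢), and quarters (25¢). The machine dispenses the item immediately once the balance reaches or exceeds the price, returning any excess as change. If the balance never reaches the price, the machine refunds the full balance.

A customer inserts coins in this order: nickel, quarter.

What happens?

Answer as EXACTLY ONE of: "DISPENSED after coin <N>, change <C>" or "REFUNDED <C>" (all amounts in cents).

Answer: REFUNDED 30

Derivation:
Price: 55¢
Coin 1 (nickel, 5¢): balance = 5¢
Coin 2 (quarter, 25¢): balance = 30¢
All coins inserted, balance 30¢ < price 55¢ → REFUND 30¢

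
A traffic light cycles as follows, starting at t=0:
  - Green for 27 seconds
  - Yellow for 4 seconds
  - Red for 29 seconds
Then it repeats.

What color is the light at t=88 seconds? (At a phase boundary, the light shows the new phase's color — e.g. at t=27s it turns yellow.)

Answer: yellow

Derivation:
Cycle length = 27 + 4 + 29 = 60s
t = 88, phase_t = 88 mod 60 = 28
27 <= 28 < 31 (yellow end) → YELLOW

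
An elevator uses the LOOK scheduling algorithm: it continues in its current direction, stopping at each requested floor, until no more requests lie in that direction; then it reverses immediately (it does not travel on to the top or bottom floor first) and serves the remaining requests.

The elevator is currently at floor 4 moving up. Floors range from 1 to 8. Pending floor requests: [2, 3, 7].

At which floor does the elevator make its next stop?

Current floor: 4, direction: up
Requests above: [7]
Requests below: [2, 3]
Moving up and requests lie above → nearest above is min([7]) = 7

Answer: 7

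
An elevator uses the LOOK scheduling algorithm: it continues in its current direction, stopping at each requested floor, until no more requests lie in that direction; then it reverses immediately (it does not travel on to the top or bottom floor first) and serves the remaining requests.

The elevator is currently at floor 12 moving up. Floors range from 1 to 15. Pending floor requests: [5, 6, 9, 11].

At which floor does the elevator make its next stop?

Current floor: 12, direction: up
Requests above: []
Requests below: [5, 6, 9, 11]
Moving up but no requests above → reverse; nearest below is max([5, 6, 9, 11]) = 11

Answer: 11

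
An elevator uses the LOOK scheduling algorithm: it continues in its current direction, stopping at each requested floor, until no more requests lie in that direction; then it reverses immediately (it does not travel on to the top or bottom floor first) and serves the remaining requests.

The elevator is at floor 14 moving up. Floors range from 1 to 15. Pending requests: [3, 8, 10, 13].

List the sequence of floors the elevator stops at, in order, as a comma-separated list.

Current: 14, moving UP
Serve above first (ascending): []
Then reverse, serve below (descending): [13, 10, 8, 3]

Answer: 13, 10, 8, 3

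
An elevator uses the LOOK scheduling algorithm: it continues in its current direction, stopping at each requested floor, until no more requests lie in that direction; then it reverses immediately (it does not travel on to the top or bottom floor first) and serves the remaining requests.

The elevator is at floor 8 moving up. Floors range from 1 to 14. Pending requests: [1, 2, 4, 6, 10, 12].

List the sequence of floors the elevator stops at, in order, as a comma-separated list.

Answer: 10, 12, 6, 4, 2, 1

Derivation:
Current: 8, moving UP
Serve above first (ascending): [10, 12]
Then reverse, serve below (descending): [6, 4, 2, 1]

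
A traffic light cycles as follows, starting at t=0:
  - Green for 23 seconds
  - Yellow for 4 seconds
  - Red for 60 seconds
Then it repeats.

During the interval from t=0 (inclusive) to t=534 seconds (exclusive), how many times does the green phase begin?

Answer: 7

Derivation:
Cycle = 23+4+60 = 87s
green phase starts at t = k*87 + 0 for k=0,1,2,...
Need k*87+0 < 534 → k < 6.138
k ∈ {0, ..., 6} → 7 starts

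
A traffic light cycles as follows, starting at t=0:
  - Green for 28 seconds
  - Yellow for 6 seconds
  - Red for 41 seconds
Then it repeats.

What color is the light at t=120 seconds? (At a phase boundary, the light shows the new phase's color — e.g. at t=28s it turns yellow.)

Answer: red

Derivation:
Cycle length = 28 + 6 + 41 = 75s
t = 120, phase_t = 120 mod 75 = 45
45 >= 34 → RED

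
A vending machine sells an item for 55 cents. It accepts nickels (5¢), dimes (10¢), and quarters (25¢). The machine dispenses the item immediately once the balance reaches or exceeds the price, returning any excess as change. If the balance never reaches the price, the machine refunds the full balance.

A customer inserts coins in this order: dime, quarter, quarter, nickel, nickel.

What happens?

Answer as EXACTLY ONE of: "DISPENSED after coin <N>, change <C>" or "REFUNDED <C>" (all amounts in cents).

Price: 55¢
Coin 1 (dime, 10¢): balance = 10¢
Coin 2 (quarter, 25¢): balance = 35¢
Coin 3 (quarter, 25¢): balance = 60¢
  → balance >= price → DISPENSE, change = 60 - 55 = 5¢

Answer: DISPENSED after coin 3, change 5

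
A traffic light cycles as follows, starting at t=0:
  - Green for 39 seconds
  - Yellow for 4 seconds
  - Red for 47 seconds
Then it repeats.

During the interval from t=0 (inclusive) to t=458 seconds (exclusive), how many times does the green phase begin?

Answer: 6

Derivation:
Cycle = 39+4+47 = 90s
green phase starts at t = k*90 + 0 for k=0,1,2,...
Need k*90+0 < 458 → k < 5.089
k ∈ {0, ..., 5} → 6 starts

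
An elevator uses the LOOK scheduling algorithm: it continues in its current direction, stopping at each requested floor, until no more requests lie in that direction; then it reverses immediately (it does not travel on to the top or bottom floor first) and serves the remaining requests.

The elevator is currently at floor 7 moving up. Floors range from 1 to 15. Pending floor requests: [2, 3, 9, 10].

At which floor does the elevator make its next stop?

Current floor: 7, direction: up
Requests above: [9, 10]
Requests below: [2, 3]
Moving up and requests lie above → nearest above is min([9, 10]) = 9

Answer: 9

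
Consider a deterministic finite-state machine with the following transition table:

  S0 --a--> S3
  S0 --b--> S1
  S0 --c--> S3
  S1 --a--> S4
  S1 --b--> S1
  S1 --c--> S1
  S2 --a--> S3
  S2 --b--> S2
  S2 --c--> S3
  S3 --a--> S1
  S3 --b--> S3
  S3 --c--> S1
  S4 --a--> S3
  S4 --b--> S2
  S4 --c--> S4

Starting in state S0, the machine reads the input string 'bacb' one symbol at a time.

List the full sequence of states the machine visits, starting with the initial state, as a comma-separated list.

Answer: S0, S1, S4, S4, S2

Derivation:
Start: S0
  read 'b': S0 --b--> S1
  read 'a': S1 --a--> S4
  read 'c': S4 --c--> S4
  read 'b': S4 --b--> S2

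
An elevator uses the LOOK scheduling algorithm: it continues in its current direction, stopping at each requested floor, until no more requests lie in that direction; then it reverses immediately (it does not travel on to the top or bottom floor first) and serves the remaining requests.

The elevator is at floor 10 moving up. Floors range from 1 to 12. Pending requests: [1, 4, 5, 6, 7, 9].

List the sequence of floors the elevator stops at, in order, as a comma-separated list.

Current: 10, moving UP
Serve above first (ascending): []
Then reverse, serve below (descending): [9, 7, 6, 5, 4, 1]

Answer: 9, 7, 6, 5, 4, 1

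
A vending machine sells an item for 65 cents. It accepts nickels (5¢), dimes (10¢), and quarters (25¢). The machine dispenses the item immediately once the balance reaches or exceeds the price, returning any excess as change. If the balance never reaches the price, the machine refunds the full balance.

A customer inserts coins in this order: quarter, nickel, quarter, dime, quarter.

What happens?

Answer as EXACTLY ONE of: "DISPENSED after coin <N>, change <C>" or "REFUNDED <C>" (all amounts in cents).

Answer: DISPENSED after coin 4, change 0

Derivation:
Price: 65¢
Coin 1 (quarter, 25¢): balance = 25¢
Coin 2 (nickel, 5¢): balance = 30¢
Coin 3 (quarter, 25¢): balance = 55¢
Coin 4 (dime, 10¢): balance = 65¢
  → balance >= price → DISPENSE, change = 65 - 65 = 0¢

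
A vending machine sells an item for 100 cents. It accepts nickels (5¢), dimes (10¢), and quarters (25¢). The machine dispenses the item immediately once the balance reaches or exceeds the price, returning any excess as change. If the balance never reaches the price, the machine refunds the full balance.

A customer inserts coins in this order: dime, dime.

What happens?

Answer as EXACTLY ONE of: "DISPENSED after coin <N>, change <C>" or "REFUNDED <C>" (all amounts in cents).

Answer: REFUNDED 20

Derivation:
Price: 100¢
Coin 1 (dime, 10¢): balance = 10¢
Coin 2 (dime, 10¢): balance = 20¢
All coins inserted, balance 20¢ < price 100¢ → REFUND 20¢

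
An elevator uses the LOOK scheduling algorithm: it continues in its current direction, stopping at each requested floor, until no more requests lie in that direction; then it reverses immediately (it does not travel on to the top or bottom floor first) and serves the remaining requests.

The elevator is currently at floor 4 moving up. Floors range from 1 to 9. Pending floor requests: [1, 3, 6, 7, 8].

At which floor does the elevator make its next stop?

Current floor: 4, direction: up
Requests above: [6, 7, 8]
Requests below: [1, 3]
Moving up and requests lie above → nearest above is min([6, 7, 8]) = 6

Answer: 6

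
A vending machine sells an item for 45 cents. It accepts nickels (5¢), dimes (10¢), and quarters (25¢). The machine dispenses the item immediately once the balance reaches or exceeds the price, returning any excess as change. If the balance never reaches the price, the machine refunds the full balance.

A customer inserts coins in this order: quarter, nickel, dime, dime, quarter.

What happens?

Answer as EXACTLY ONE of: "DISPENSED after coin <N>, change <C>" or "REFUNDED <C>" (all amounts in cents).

Price: 45¢
Coin 1 (quarter, 25¢): balance = 25¢
Coin 2 (nickel, 5¢): balance = 30¢
Coin 3 (dime, 10¢): balance = 40¢
Coin 4 (dime, 10¢): balance = 50¢
  → balance >= price → DISPENSE, change = 50 - 45 = 5¢

Answer: DISPENSED after coin 4, change 5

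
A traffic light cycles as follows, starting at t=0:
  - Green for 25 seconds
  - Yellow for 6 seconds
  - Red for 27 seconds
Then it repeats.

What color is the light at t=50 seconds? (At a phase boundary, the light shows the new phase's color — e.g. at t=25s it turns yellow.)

Cycle length = 25 + 6 + 27 = 58s
t = 50, phase_t = 50 mod 58 = 50
50 >= 31 → RED

Answer: red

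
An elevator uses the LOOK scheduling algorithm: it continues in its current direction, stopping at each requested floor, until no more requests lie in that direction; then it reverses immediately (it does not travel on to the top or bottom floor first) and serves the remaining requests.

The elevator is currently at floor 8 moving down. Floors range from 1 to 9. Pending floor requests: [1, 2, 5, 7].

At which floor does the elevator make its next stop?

Answer: 7

Derivation:
Current floor: 8, direction: down
Requests above: []
Requests below: [1, 2, 5, 7]
Moving down and requests lie below → nearest below is max([1, 2, 5, 7]) = 7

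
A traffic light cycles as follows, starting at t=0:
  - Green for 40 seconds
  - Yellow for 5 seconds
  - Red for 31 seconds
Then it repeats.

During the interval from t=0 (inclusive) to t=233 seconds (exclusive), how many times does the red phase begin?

Cycle = 40+5+31 = 76s
red phase starts at t = k*76 + 45 for k=0,1,2,...
Need k*76+45 < 233 → k < 2.474
k ∈ {0, ..., 2} → 3 starts

Answer: 3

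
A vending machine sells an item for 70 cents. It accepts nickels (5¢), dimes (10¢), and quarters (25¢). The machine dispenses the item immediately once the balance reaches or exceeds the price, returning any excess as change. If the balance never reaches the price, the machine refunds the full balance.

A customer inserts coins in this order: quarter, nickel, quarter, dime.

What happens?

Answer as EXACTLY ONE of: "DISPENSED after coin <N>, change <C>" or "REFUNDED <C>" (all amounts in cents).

Answer: REFUNDED 65

Derivation:
Price: 70¢
Coin 1 (quarter, 25¢): balance = 25¢
Coin 2 (nickel, 5¢): balance = 30¢
Coin 3 (quarter, 25¢): balance = 55¢
Coin 4 (dime, 10¢): balance = 65¢
All coins inserted, balance 65¢ < price 70¢ → REFUND 65¢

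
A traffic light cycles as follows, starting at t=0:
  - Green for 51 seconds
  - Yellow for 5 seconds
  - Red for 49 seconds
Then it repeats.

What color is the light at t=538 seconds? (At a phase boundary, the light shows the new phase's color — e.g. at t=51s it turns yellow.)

Cycle length = 51 + 5 + 49 = 105s
t = 538, phase_t = 538 mod 105 = 13
13 < 51 (green end) → GREEN

Answer: green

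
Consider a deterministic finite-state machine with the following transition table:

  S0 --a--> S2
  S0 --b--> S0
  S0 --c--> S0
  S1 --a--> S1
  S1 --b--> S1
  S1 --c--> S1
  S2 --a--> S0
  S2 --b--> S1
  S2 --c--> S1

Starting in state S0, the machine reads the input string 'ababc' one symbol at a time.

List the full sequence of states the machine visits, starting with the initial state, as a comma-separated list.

Answer: S0, S2, S1, S1, S1, S1

Derivation:
Start: S0
  read 'a': S0 --a--> S2
  read 'b': S2 --b--> S1
  read 'a': S1 --a--> S1
  read 'b': S1 --b--> S1
  read 'c': S1 --c--> S1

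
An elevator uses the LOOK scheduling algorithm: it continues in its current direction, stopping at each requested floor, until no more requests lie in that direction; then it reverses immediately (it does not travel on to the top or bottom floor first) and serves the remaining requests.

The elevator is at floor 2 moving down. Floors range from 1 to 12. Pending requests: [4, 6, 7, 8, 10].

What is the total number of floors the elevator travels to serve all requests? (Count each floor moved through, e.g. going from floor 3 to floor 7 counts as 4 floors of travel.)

Start at floor 2 moving down, LOOK stop order: [4, 6, 7, 8, 10]
  2 → 4: |4-2| = 2, total = 2
  4 → 6: |6-4| = 2, total = 4
  6 → 7: |7-6| = 1, total = 5
  7 → 8: |8-7| = 1, total = 6
  8 → 10: |10-8| = 2, total = 8

Answer: 8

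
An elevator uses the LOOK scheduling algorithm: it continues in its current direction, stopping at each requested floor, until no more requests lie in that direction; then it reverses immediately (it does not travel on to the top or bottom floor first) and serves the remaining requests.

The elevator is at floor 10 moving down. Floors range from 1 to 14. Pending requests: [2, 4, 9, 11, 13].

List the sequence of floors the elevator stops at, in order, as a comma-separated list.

Current: 10, moving DOWN
Serve below first (descending): [9, 4, 2]
Then reverse, serve above (ascending): [11, 13]

Answer: 9, 4, 2, 11, 13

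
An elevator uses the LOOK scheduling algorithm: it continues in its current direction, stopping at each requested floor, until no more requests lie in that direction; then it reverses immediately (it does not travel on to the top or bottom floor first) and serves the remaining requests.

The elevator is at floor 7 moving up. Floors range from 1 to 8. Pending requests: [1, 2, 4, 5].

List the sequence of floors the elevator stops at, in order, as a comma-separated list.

Current: 7, moving UP
Serve above first (ascending): []
Then reverse, serve below (descending): [5, 4, 2, 1]

Answer: 5, 4, 2, 1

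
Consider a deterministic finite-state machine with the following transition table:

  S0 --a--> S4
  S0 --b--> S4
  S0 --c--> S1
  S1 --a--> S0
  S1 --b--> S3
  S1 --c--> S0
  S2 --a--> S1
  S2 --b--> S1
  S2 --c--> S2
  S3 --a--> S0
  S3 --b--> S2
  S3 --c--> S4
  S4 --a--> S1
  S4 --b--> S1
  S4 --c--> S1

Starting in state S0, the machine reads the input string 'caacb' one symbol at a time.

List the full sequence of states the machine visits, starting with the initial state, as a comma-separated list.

Answer: S0, S1, S0, S4, S1, S3

Derivation:
Start: S0
  read 'c': S0 --c--> S1
  read 'a': S1 --a--> S0
  read 'a': S0 --a--> S4
  read 'c': S4 --c--> S1
  read 'b': S1 --b--> S3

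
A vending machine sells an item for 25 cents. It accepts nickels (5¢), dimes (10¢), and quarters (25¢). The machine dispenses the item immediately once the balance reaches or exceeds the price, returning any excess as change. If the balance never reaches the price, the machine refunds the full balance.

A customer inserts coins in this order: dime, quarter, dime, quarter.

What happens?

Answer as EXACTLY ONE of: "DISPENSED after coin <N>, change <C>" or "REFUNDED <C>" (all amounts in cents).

Answer: DISPENSED after coin 2, change 10

Derivation:
Price: 25¢
Coin 1 (dime, 10¢): balance = 10¢
Coin 2 (quarter, 25¢): balance = 35¢
  → balance >= price → DISPENSE, change = 35 - 25 = 10¢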